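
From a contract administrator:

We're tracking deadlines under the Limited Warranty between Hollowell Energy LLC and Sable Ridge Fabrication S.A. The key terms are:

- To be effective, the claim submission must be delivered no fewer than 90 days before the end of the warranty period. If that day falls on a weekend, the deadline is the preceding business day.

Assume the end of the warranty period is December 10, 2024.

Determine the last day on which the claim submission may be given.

December 10, 2024 minus 90 days is September 11, 2024. That is a Wednesday, so no adjustment is needed.

September 11, 2024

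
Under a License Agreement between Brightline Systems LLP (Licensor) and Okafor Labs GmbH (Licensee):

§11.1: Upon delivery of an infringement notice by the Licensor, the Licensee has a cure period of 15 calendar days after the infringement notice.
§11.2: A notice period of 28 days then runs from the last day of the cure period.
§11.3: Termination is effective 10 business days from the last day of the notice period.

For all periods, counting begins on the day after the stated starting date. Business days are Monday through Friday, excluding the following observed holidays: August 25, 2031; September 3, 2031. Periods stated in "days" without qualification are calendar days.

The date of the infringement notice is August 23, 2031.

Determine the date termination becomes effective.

October 17, 2031

The last day of the cure period: 15 calendar days after August 23, 2031 is September 7, 2031.
The last day of the notice period: 28 calendar days after September 7, 2031 is October 5, 2031.
From Sunday, October 5, 2031, 10 business days (Oct 6, Oct 7, Oct 8, Oct 9, Oct 10, Oct 13, Oct 14, Oct 15, Oct 16, Oct 17, skipping weekends) brings us to Friday, October 17, 2031, which is the date termination becomes effective.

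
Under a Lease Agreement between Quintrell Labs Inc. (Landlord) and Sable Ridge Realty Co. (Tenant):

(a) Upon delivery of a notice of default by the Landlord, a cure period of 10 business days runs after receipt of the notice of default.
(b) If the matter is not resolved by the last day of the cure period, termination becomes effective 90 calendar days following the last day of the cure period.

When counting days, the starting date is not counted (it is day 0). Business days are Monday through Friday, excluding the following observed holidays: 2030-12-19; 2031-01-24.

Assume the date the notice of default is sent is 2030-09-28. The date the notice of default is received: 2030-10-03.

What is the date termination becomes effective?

2031-01-15

From Thursday, 2030-10-03, 10 business days (Oct 4, Oct 7, Oct 8, Oct 9, Oct 10, Oct 11, Oct 14, Oct 15, Oct 16, Oct 17, skipping weekends) brings us to Thursday, 2030-10-17, which is the last day of the cure period.
The date termination becomes effective: 2030-10-17 + 90 days = 2031-01-15.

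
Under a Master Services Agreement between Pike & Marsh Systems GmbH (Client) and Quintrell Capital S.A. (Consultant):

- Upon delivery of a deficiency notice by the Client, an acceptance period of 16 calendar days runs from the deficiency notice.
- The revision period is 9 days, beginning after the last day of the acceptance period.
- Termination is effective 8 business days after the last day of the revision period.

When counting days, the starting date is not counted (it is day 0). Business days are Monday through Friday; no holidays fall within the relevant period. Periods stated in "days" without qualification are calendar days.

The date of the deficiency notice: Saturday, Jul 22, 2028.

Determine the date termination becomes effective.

The last day of the acceptance period: Jul 22, 2028 + 16 days = Aug 7, 2028.
Adding 9 calendar days to Aug 7, 2028 gives Aug 16, 2028, which is the last day of the revision period.
From Wednesday, Aug 16, 2028, 8 business days (Aug 17, Aug 18, Aug 21, Aug 22, Aug 23, Aug 24, Aug 25, Aug 28, skipping weekends) brings us to Monday, Aug 28, 2028, which is the date termination becomes effective.

Aug 28, 2028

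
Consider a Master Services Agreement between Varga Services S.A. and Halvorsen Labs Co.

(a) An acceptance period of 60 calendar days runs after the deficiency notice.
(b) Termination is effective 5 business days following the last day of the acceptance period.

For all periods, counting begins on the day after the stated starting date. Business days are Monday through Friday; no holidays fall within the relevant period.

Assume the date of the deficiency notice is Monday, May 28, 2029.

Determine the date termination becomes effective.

Aug 3, 2029

Adding 60 calendar days to May 28, 2029 gives Jul 27, 2029, which is the last day of the acceptance period.
The date termination becomes effective: counting 5 business days from Friday, Jul 27, 2029 (Jul 30, Jul 31, Aug 1, Aug 2, Aug 3, skipping weekends) reaches Friday, Aug 3, 2029.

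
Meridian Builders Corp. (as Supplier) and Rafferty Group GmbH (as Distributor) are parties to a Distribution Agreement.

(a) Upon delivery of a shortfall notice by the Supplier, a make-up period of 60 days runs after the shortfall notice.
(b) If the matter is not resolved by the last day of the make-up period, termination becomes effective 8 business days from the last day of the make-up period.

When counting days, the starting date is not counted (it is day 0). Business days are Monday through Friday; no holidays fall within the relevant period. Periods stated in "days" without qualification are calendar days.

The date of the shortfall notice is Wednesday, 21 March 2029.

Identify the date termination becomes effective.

30 May 2029

The last day of the make-up period: 21 March 2029 + 60 days = 20 May 2029.
The date termination becomes effective: counting 8 business days from Sunday, 20 May 2029 (May 21, May 22, May 23, May 24, May 25, May 28, May 29, May 30, skipping weekends) reaches Wednesday, 30 May 2029.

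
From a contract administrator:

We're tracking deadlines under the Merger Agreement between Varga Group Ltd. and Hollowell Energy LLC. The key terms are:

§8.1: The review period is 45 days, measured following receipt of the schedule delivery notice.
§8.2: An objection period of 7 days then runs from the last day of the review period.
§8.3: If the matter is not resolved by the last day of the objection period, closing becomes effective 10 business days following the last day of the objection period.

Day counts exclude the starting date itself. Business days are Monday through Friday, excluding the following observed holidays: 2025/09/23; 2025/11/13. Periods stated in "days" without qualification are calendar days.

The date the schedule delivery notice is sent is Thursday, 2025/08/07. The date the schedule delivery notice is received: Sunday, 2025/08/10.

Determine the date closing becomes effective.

The last day of the review period: 45 calendar days after 2025/08/10 is 2025/09/24.
The last day of the objection period: 2025/09/24 + 7 days = 2025/10/01.
The date closing becomes effective: 10 business days after Wednesday, 2025/10/01, skipping weekends — Oct 2, Oct 3, Oct 6, Oct 7, Oct 8, Oct 9, Oct 10, Oct 13, Oct 14, Oct 15 — lands on Wednesday, 2025/10/15.

2025/10/15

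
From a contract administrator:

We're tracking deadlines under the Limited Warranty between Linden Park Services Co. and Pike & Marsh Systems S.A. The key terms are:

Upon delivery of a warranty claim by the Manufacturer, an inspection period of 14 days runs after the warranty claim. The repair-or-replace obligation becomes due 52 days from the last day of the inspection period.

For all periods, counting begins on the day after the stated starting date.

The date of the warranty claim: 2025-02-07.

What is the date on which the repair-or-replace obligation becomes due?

2025-04-14

Adding 14 calendar days to 2025-02-07 gives 2025-02-21, which is the last day of the inspection period.
The date on which the repair-or-replace obligation becomes due: 2025-02-21 + 52 days = 2025-04-14.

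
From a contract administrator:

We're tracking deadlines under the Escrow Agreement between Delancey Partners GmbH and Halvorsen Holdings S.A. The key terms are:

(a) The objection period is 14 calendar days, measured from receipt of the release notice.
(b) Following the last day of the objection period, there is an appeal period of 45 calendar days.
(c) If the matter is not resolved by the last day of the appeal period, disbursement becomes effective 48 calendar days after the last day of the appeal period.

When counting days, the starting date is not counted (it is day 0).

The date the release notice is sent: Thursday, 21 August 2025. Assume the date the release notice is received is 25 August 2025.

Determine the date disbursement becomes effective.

10 December 2025

The last day of the objection period: 25 August 2025 + 14 days = 8 September 2025.
Adding 45 calendar days to 8 September 2025 gives 23 October 2025, which is the last day of the appeal period.
The date disbursement becomes effective: 48 calendar days after 23 October 2025 is 10 December 2025.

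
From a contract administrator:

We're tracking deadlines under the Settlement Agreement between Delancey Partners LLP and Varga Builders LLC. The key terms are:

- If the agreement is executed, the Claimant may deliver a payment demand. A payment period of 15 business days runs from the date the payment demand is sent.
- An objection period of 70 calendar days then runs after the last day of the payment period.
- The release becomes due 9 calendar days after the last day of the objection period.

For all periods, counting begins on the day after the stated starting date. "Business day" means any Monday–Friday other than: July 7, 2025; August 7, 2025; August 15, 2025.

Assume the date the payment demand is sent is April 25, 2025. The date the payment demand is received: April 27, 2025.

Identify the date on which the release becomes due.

August 3, 2025

The last day of the payment period: 15 business days after Friday, April 25, 2025, skipping weekends — Apr 28, Apr 29, Apr 30, May 1, …, May 14, May 15, May 16 — lands on Friday, May 16, 2025.
The last day of the objection period: 70 calendar days after May 16, 2025 is July 25, 2025.
The date on which the release becomes due: 9 calendar days after July 25, 2025 is August 3, 2025.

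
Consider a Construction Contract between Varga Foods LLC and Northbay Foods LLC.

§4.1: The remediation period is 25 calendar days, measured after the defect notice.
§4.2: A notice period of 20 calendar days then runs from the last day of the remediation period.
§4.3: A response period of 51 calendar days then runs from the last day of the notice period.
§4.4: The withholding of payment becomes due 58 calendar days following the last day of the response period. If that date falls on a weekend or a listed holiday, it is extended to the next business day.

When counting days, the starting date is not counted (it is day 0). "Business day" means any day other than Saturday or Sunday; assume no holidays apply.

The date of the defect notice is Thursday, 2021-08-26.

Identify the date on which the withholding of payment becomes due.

The last day of the remediation period: 25 calendar days after 2021-08-26 is 2021-09-20.
The last day of the notice period: 20 calendar days after 2021-09-20 is 2021-10-10.
The last day of the response period: 2021-10-10 + 51 days = 2021-11-30.
The date on which the withholding of payment becomes due: 58 calendar days after 2021-11-30 is 2022-01-27. 2022-01-27 is a Thursday, so no roll-forward applies.

2022-01-27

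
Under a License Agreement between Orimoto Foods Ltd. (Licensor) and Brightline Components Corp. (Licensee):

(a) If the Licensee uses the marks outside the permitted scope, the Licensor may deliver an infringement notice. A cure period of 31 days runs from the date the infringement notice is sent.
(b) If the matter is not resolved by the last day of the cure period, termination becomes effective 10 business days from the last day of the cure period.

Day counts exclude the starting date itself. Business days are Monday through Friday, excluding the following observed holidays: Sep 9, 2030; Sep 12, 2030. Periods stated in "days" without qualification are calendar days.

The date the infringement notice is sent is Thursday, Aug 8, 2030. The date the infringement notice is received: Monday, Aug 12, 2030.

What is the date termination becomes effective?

Sep 24, 2030

The last day of the cure period: Aug 8, 2030 + 31 days = Sep 8, 2030.
The date termination becomes effective: counting 10 business days from Sunday, Sep 8, 2030 (Sep 10, Sep 11, Sep 13, Sep 16, Sep 17, Sep 18, Sep 19, Sep 20, Sep 23, Sep 24, skipping weekends and the listed holidays on Sep 9, Sep 12) reaches Tuesday, Sep 24, 2030.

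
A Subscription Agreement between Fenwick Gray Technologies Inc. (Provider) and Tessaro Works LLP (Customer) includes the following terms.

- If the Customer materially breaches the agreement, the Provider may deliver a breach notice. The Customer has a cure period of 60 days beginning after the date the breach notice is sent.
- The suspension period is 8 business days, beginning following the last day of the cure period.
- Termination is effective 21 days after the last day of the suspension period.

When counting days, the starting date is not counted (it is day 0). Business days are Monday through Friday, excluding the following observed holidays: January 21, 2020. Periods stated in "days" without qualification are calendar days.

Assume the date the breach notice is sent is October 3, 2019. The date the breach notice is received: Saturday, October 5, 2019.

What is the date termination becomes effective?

The last day of the cure period: 60 calendar days after October 3, 2019 is December 2, 2019.
From Monday, December 2, 2019, 8 business days (Dec 3, Dec 4, Dec 5, Dec 6, Dec 9, Dec 10, Dec 11, Dec 12, skipping weekends) brings us to Thursday, December 12, 2019, which is the last day of the suspension period.
Adding 21 calendar days to December 12, 2019 gives January 2, 2020, which is the date termination becomes effective.

January 2, 2020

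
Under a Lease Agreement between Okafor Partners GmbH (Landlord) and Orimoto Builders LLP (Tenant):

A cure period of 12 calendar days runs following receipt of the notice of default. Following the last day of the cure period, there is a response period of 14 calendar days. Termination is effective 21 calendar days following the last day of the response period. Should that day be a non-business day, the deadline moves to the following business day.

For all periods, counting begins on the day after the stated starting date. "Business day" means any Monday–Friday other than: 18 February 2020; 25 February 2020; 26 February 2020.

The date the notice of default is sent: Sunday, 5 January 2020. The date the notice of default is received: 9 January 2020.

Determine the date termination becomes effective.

The last day of the cure period: 12 calendar days after 9 January 2020 is 21 January 2020.
Adding 14 calendar days to 21 January 2020 gives 4 February 2020, which is the last day of the response period.
The date termination becomes effective: 4 February 2020 + 21 days = 25 February 2020. That falls on Tuesday, a listed holiday, so it rolls to the next business day, Thursday, 27 February 2020.

27 February 2020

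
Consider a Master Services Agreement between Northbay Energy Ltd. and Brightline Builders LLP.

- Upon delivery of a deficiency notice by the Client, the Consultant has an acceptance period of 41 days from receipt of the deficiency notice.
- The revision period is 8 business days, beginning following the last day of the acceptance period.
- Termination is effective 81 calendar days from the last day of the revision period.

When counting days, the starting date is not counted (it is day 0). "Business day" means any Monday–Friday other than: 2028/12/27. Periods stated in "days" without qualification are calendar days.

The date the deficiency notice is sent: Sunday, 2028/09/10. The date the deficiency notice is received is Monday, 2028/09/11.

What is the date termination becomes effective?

The last day of the acceptance period: 41 calendar days after 2028/09/11 is 2028/10/22.
The last day of the revision period: counting 8 business days from Sunday, 2028/10/22 (Oct 23, Oct 24, Oct 25, Oct 26, Oct 27, Oct 30, Oct 31, Nov 1, skipping weekends) reaches Wednesday, 2028/11/01.
The date termination becomes effective: 2028/11/01 + 81 days = 2029/01/21.

2029/01/21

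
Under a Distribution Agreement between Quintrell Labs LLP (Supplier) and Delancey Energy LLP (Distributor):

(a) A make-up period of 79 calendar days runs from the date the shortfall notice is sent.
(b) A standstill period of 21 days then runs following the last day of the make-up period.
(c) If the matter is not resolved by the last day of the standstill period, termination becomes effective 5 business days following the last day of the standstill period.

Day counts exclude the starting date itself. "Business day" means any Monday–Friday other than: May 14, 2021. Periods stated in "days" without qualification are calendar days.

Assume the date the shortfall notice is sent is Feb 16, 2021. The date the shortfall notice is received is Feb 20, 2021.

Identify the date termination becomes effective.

The last day of the make-up period: 79 calendar days after Feb 16, 2021 is May 6, 2021.
Adding 21 calendar days to May 6, 2021 gives May 27, 2021, which is the last day of the standstill period.
From Thursday, May 27, 2021, 5 business days (May 28, May 31, Jun 1, Jun 2, Jun 3, skipping weekends) brings us to Thursday, Jun 3, 2021, which is the date termination becomes effective.

Jun 3, 2021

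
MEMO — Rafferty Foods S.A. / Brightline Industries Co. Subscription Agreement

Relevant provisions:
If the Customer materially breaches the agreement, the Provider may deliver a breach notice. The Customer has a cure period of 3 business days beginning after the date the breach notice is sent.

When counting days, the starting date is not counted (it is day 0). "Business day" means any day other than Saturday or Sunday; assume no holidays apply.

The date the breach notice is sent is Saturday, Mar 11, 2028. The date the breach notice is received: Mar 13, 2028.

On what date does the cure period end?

From Saturday, Mar 11, 2028, 3 business days (Mar 13, Mar 14, Mar 15, skipping weekends) brings us to Wednesday, Mar 15, 2028, which is the last day of the cure period.

Mar 15, 2028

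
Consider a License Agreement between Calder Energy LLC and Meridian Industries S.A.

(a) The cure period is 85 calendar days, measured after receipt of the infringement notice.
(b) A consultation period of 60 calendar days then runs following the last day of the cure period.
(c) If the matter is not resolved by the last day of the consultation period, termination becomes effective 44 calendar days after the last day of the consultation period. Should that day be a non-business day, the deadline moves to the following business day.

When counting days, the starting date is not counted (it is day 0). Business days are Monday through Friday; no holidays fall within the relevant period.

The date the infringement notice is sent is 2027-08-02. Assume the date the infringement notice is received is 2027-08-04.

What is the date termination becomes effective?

Adding 85 calendar days to 2027-08-04 gives 2027-10-28, which is the last day of the cure period.
The last day of the consultation period: 60 calendar days after 2027-10-28 is 2027-12-27.
The date termination becomes effective: 2027-12-27 + 44 days = 2028-02-09. 2028-02-09 is a Wednesday, so no roll-forward applies.

2028-02-09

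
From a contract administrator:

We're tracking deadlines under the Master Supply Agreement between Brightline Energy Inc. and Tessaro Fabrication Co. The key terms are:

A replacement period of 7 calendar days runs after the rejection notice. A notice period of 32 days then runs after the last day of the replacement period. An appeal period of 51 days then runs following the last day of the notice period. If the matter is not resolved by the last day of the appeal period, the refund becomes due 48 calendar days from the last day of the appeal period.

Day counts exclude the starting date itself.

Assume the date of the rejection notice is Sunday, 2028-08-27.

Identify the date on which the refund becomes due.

The last day of the replacement period: 7 calendar days after 2028-08-27 is 2028-09-03.
The last day of the notice period: 2028-09-03 + 32 days = 2028-10-05.
Adding 51 calendar days to 2028-10-05 gives 2028-11-25, which is the last day of the appeal period.
The date on which the refund becomes due: 48 calendar days after 2028-11-25 is 2029-01-12.

2029-01-12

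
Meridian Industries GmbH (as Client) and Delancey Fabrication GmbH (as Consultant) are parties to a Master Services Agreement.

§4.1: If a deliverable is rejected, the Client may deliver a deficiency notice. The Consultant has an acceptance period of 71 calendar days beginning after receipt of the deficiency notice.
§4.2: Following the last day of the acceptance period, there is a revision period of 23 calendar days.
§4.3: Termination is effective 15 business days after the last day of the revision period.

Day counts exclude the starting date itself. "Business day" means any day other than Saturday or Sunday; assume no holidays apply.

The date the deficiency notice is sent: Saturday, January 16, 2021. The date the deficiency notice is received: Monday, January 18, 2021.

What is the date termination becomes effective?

Adding 71 calendar days to January 18, 2021 gives March 30, 2021, which is the last day of the acceptance period.
Adding 23 calendar days to March 30, 2021 gives April 22, 2021, which is the last day of the revision period.
From Thursday, April 22, 2021, 15 business days (Apr 23, Apr 26, Apr 27, Apr 28, …, May 11, May 12, May 13, skipping weekends) brings us to Thursday, May 13, 2021, which is the date termination becomes effective.

May 13, 2021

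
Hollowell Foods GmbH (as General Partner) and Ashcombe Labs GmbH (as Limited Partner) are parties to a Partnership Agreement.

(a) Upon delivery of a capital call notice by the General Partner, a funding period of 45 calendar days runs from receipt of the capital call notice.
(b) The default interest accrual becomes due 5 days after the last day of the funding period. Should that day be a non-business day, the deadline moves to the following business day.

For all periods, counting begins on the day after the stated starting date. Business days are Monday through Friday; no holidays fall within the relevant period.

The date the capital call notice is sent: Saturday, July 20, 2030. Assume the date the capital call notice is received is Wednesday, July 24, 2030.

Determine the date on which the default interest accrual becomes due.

Adding 45 calendar days to July 24, 2030 gives September 7, 2030, which is the last day of the funding period.
The date on which the default interest accrual becomes due: 5 calendar days after September 7, 2030 is September 12, 2030. September 12, 2030 is a Thursday, so no roll-forward applies.

September 12, 2030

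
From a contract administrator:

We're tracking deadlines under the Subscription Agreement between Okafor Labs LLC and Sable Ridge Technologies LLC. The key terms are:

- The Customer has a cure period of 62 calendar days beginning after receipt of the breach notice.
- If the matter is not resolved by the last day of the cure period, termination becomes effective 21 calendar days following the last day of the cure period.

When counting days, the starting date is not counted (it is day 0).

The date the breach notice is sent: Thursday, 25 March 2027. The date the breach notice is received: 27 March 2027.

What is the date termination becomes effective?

18 June 2027

The last day of the cure period: 27 March 2027 + 62 days = 28 May 2027.
Adding 21 calendar days to 28 May 2027 gives 18 June 2027, which is the date termination becomes effective.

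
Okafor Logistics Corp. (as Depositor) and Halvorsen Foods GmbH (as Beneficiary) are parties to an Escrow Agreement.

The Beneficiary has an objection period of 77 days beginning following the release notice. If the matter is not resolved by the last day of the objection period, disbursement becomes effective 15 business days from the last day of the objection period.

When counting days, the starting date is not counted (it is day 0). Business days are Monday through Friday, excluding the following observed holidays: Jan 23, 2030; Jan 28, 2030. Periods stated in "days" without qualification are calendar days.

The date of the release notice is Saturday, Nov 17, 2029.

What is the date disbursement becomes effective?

Feb 22, 2030

The last day of the objection period: 77 calendar days after Nov 17, 2029 is Feb 2, 2030.
From Saturday, Feb 2, 2030, 15 business days (Feb 4, Feb 5, Feb 6, Feb 7, …, Feb 20, Feb 21, Feb 22, skipping weekends) brings us to Friday, Feb 22, 2030, which is the date disbursement becomes effective.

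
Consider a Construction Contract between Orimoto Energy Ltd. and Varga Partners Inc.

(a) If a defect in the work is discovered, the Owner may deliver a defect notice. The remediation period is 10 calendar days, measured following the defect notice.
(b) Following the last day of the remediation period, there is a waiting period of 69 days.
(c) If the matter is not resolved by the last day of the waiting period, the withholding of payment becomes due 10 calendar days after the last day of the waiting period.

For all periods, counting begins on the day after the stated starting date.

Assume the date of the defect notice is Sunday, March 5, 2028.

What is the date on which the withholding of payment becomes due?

June 2, 2028

The last day of the remediation period: March 5, 2028 + 10 days = March 15, 2028.
The last day of the waiting period: 69 calendar days after March 15, 2028 is May 23, 2028.
Adding 10 calendar days to May 23, 2028 gives June 2, 2028, which is the date on which the withholding of payment becomes due.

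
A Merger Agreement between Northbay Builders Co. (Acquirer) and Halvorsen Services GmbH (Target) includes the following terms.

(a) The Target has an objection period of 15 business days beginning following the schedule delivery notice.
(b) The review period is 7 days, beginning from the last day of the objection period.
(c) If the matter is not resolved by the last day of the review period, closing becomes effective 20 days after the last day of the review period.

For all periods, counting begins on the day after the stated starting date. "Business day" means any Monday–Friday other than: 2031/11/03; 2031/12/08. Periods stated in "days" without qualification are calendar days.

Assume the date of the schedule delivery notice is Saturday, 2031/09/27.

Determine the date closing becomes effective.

The last day of the objection period: 15 business days after Saturday, 2031/09/27, skipping weekends — Sep 29, Sep 30, Oct 1, Oct 2, …, Oct 15, Oct 16, Oct 17 — lands on Friday, 2031/10/17.
Adding 7 calendar days to 2031/10/17 gives 2031/10/24, which is the last day of the review period.
The date closing becomes effective: 20 calendar days after 2031/10/24 is 2031/11/13.

2031/11/13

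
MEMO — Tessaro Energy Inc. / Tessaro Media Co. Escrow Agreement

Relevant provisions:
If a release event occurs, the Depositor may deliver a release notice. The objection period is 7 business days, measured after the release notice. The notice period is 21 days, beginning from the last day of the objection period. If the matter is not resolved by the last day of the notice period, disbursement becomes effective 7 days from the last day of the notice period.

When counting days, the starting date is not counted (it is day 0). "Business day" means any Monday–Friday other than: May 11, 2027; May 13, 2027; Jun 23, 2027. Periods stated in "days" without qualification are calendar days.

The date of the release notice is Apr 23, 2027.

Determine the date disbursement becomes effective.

Jun 1, 2027

The last day of the objection period: 7 business days after Friday, Apr 23, 2027, skipping weekends — Apr 26, Apr 27, Apr 28, Apr 29, Apr 30, May 3, May 4 — lands on Tuesday, May 4, 2027.
Adding 21 calendar days to May 4, 2027 gives May 25, 2027, which is the last day of the notice period.
The date disbursement becomes effective: 7 calendar days after May 25, 2027 is Jun 1, 2027.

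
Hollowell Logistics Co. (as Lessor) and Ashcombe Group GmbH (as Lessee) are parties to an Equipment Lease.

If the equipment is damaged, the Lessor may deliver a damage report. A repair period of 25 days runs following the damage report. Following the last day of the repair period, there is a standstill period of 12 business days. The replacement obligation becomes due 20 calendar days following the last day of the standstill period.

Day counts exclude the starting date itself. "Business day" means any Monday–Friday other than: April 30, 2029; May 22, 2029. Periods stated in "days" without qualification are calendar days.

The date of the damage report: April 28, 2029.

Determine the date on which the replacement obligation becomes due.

Adding 25 calendar days to April 28, 2029 gives May 23, 2029, which is the last day of the repair period.
From Wednesday, May 23, 2029, 12 business days (May 24, May 25, May 28, May 29, …, Jun 6, Jun 7, Jun 8, skipping weekends) brings us to Friday, June 8, 2029, which is the last day of the standstill period.
The date on which the replacement obligation becomes due: June 8, 2029 + 20 days = June 28, 2029.

June 28, 2029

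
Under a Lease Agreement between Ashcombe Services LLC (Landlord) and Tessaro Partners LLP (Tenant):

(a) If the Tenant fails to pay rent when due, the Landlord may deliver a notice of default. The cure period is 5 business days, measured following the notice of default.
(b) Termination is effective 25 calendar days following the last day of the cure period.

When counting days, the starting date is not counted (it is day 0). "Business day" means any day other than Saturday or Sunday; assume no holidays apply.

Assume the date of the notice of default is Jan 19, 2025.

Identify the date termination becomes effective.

Feb 18, 2025

The last day of the cure period: counting 5 business days from Sunday, Jan 19, 2025 (Jan 20, Jan 21, Jan 22, Jan 23, Jan 24, skipping weekends) reaches Friday, Jan 24, 2025.
The date termination becomes effective: 25 calendar days after Jan 24, 2025 is Feb 18, 2025.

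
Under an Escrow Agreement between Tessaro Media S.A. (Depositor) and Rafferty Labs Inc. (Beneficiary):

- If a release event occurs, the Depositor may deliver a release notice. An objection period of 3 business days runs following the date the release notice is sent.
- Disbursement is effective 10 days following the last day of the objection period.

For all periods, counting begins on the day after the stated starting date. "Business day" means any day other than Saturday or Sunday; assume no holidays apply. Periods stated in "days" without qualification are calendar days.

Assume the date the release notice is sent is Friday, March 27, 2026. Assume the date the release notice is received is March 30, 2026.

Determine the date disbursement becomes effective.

From Friday, March 27, 2026, 3 business days (Mar 30, Mar 31, Apr 1, skipping weekends) brings us to Wednesday, April 1, 2026, which is the last day of the objection period.
Adding 10 calendar days to April 1, 2026 gives April 11, 2026, which is the date disbursement becomes effective.

April 11, 2026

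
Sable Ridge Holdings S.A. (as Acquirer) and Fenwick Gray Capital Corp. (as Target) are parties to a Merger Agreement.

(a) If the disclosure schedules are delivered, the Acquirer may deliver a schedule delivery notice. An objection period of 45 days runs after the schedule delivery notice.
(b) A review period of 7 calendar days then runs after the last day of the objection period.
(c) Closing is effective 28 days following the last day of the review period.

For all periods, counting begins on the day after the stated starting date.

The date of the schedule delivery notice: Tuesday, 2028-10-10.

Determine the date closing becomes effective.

2028-12-29

The last day of the objection period: 45 calendar days after 2028-10-10 is 2028-11-24.
The last day of the review period: 2028-11-24 + 7 days = 2028-12-01.
The date closing becomes effective: 2028-12-01 + 28 days = 2028-12-29.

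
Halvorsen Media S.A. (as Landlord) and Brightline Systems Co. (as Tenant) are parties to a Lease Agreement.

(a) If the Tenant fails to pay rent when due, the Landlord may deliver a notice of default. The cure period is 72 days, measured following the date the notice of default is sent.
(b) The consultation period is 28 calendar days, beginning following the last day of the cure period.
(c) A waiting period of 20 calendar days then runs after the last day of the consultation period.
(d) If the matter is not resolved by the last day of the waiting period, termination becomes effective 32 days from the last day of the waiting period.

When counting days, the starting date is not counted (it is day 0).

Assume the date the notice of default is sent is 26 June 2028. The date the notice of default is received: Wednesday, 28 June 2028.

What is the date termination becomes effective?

The last day of the cure period: 26 June 2028 + 72 days = 6 September 2028.
The last day of the consultation period: 28 calendar days after 6 September 2028 is 4 October 2028.
Adding 20 calendar days to 4 October 2028 gives 24 October 2028, which is the last day of the waiting period.
Adding 32 calendar days to 24 October 2028 gives 25 November 2028, which is the date termination becomes effective.

25 November 2028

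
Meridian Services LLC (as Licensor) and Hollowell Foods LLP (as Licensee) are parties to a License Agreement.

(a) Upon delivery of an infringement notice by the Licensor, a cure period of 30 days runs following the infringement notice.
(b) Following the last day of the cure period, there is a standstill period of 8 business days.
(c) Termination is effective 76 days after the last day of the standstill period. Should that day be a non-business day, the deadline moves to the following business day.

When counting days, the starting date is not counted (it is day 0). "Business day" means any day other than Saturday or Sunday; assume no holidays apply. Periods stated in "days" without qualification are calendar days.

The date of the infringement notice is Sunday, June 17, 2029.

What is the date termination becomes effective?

October 11, 2029

The last day of the cure period: June 17, 2029 + 30 days = July 17, 2029.
From Tuesday, July 17, 2029, 8 business days (Jul 18, Jul 19, Jul 20, Jul 23, Jul 24, Jul 25, Jul 26, Jul 27, skipping weekends) brings us to Friday, July 27, 2029, which is the last day of the standstill period.
The date termination becomes effective: 76 calendar days after July 27, 2029 is October 11, 2029. October 11, 2029 is a Thursday, so no roll-forward applies.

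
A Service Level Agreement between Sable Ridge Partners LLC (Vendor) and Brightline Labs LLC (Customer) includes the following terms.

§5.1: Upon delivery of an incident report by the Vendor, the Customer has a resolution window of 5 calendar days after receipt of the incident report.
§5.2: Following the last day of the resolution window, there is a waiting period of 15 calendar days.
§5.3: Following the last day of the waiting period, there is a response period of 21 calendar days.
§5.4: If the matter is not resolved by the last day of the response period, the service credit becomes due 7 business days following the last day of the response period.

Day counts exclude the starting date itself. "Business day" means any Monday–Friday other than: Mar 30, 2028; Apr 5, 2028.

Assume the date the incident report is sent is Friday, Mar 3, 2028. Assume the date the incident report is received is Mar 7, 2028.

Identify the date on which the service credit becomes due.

Apr 26, 2028

The last day of the resolution window: Mar 7, 2028 + 5 days = Mar 12, 2028.
The last day of the waiting period: 15 calendar days after Mar 12, 2028 is Mar 27, 2028.
The last day of the response period: 21 calendar days after Mar 27, 2028 is Apr 17, 2028.
From Monday, Apr 17, 2028, 7 business days (Apr 18, Apr 19, Apr 20, Apr 21, Apr 24, Apr 25, Apr 26, skipping weekends) brings us to Wednesday, Apr 26, 2028, which is the date on which the service credit becomes due.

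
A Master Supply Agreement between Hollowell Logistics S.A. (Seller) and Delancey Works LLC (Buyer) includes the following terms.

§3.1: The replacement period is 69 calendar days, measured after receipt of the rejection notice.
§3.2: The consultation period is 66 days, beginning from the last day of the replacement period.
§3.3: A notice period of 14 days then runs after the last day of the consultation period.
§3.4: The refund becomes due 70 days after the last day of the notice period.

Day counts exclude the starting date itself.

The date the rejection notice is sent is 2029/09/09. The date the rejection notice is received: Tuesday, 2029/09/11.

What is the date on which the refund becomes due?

2030/04/18

The last day of the replacement period: 69 calendar days after 2029/09/11 is 2029/11/19.
The last day of the consultation period: 66 calendar days after 2029/11/19 is 2030/01/24.
The last day of the notice period: 2030/01/24 + 14 days = 2030/02/07.
The date on which the refund becomes due: 2030/02/07 + 70 days = 2030/04/18.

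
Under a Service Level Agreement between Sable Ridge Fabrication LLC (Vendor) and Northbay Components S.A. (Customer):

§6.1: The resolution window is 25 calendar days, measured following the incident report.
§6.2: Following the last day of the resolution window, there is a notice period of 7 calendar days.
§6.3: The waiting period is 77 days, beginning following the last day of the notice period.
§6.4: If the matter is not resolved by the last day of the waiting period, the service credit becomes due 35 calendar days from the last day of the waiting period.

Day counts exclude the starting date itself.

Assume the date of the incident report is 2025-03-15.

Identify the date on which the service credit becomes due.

2025-08-06

Adding 25 calendar days to 2025-03-15 gives 2025-04-09, which is the last day of the resolution window.
Adding 7 calendar days to 2025-04-09 gives 2025-04-16, which is the last day of the notice period.
The last day of the waiting period: 2025-04-16 + 77 days = 2025-07-02.
Adding 35 calendar days to 2025-07-02 gives 2025-08-06, which is the date on which the service credit becomes due.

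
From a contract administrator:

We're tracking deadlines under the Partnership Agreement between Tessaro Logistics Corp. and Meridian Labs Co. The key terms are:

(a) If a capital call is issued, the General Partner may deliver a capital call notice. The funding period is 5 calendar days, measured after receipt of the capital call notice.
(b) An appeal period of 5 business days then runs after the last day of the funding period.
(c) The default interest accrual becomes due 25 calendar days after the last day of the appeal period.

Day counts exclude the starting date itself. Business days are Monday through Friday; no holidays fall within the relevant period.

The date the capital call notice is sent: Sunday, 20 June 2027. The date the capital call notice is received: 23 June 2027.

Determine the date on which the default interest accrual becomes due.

30 July 2027

The last day of the funding period: 5 calendar days after 23 June 2027 is 28 June 2027.
From Monday, 28 June 2027, 5 business days (Jun 29, Jun 30, Jul 1, Jul 2, Jul 5, skipping weekends) brings us to Monday, 5 July 2027, which is the last day of the appeal period.
The date on which the default interest accrual becomes due: 5 July 2027 + 25 days = 30 July 2027.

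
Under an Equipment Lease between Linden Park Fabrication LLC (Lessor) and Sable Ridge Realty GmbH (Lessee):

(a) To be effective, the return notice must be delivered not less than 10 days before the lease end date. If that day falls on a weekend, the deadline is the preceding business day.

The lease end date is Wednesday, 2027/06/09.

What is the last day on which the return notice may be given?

2027/05/28

2027/06/09 minus 10 days is 2027/05/30. That is a Sunday, so the deadline moves back to Friday, 2027/05/28.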